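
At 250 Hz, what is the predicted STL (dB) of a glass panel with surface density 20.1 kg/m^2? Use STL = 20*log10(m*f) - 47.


Mass law: STL = 20 * log10(m * f) - 47
  m * f = 20.1 * 250 = 5025
  log10(5025) = 3.70114
  STL = 20 * 3.70114 - 47 = 74.0228 - 47 = 27.0 dB

27.0 dB


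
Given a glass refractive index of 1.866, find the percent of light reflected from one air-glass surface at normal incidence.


Fresnel reflectance at normal incidence:
  R = ((n - 1)/(n + 1))^2
  (n - 1)/(n + 1) = (1.866 - 1)/(1.866 + 1) = 0.302163
  R = 0.302163^2 = 0.0913025
  R(%) = 0.0913025 * 100 = 9.13%

9.13%


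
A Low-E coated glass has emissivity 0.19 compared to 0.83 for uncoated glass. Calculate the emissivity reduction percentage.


Percentage reduction = (1 - coated/uncoated) * 100
  Ratio = 0.19 / 0.83 = 0.2289
  Reduction = (1 - 0.2289) * 100 = 77.1%

77.1%


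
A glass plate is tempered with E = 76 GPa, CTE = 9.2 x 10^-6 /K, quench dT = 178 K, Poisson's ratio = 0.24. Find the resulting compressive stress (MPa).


Tempering stress: sigma = E * alpha * dT / (1 - nu)
  E (MPa) = 76 * 1000 = 76000
  Numerator = 76000 * (9.2 x 10^-6) * 178 = 124.4576
  Denominator = 1 - 0.24 = 0.76
  sigma = 124.4576 / 0.76 = 163.8 MPa

163.8 MPa


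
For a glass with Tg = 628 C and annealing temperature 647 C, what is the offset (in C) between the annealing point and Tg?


Offset = T_anneal - Tg:
  offset = 647 - 628 = 19 C

19 C


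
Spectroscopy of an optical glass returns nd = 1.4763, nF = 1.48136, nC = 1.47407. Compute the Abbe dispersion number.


Abbe number formula: Vd = (nd - 1) / (nF - nC)
  nd - 1 = 1.4763 - 1 = 0.4763
  nF - nC = 1.48136 - 1.47407 = 0.00729
  Vd = 0.4763 / 0.00729 = 65.34

65.34


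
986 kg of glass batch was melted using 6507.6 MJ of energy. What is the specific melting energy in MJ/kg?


Rearrange E = m * s for s:
  s = E / m
  s = 6507.6 / 986 = 6.6 MJ/kg

6.6 MJ/kg


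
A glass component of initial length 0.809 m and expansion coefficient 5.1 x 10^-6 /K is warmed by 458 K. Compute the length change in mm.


Thermal expansion formula: dL = alpha * L0 * dT
  dL = (5.1 x 10^-6) * 0.809 * 458 = 0.00188966 m
Convert to mm: 0.00188966 * 1000 = 1.8897 mm

1.8897 mm


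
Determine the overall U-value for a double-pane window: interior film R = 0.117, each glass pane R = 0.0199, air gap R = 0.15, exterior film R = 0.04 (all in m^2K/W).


Total thermal resistance (series):
  R_total = R_in + R_glass + R_air + R_glass + R_out
  R_total = 0.117 + 0.0199 + 0.15 + 0.0199 + 0.04 = 0.3468 m^2K/W
U-value = 1 / R_total = 1 / 0.3468 = 2.884 W/m^2K

2.884 W/m^2K


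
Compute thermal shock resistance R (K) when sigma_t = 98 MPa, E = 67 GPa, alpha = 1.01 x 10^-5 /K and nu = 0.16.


Thermal shock resistance: R = sigma * (1 - nu) / (E * alpha)
  Numerator = 98 * (1 - 0.16) = 82.32
  Denominator = 67 * 1000 * (1.01 x 10^-5) = 0.6767
  R = 82.32 / 0.6767 = 121.6 K

121.6 K


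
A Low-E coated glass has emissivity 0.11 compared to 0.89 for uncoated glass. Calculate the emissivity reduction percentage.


Percentage reduction = (1 - coated/uncoated) * 100
  Ratio = 0.11 / 0.89 = 0.1236
  Reduction = (1 - 0.1236) * 100 = 87.6%

87.6%


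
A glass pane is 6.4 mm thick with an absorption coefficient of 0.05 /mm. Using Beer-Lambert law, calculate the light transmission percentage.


Beer-Lambert law: T = exp(-alpha * thickness)
  exponent = -0.05 * 6.4 = -0.32
  T = exp(-0.32) = 0.7261
  Percentage = 0.7261 * 100 = 72.61%

72.61%


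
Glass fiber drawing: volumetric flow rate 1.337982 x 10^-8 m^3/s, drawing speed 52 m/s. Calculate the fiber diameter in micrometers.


Cross-sectional area from continuity:
  A = Q / v = 1.337982 x 10^-8 / 52 = 2.573042 x 10^-10 m^2
Diameter from circular cross-section:
  d = sqrt(4A / pi) * 10^6 (m -> um)
  d = sqrt(4 * 2.573042 x 10^-10 / pi) * 10^6 = 18.1 um

18.1 um


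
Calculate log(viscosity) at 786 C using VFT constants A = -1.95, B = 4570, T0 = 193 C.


VFT equation: log(eta) = A + B / (T - T0)
  T - T0 = 786 - 193 = 593
  B / (T - T0) = 4570 / 593 = 7.707
  log(eta) = -1.95 + 7.707 = 5.757

5.757


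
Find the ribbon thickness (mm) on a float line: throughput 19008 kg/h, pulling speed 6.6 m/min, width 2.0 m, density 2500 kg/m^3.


Ribbon cross-section from mass balance:
  Volume rate = throughput / density = 19008 / 2500 = 7.6032 m^3/h
  thickness = volume rate / (speed * 60 * width), i.e.
  thickness = throughput / (60 * speed * width * density) * 1000
  thickness = 19008 / (60 * 6.6 * 2.0 * 2500) * 1000 = 9.6 mm

9.6 mm


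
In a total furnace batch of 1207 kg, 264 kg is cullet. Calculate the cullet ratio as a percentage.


Cullet ratio = (cullet mass / total batch mass) * 100
  Ratio = 264 / 1207 * 100 = 21.87%

21.87%


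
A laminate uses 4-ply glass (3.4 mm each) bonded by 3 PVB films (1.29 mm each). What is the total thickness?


Total thickness = glass contribution + PVB contribution
  Glass: 4 * 3.4 = 13.6 mm
  PVB: 3 * 1.29 = 3.87 mm
  Total = 13.6 + 3.87 = 17.47 mm

17.47 mm


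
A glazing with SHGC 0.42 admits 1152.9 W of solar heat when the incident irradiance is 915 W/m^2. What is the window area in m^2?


Rearrange Q = Area * SHGC * Irradiance:
  Area = Q / (SHGC * Irradiance)
  Area = 1152.9 / (0.42 * 915) = 3.0 m^2

3.0 m^2


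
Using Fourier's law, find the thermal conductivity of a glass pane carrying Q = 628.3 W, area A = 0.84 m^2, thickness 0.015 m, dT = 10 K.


Fourier's law rearranged: k = Q * t / (A * dT)
  Numerator = 628.3 * 0.015 = 9.4245
  Denominator = 0.84 * 10 = 8.4
  k = 9.4245 / 8.4 = 1.122 W/mK

1.122 W/mK


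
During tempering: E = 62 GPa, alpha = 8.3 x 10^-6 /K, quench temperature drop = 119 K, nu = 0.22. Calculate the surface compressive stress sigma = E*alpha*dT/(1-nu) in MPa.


Tempering stress: sigma = E * alpha * dT / (1 - nu)
  E (MPa) = 62 * 1000 = 62000
  Numerator = 62000 * (8.3 x 10^-6) * 119 = 61.2374
  Denominator = 1 - 0.22 = 0.78
  sigma = 61.2374 / 0.78 = 78.5 MPa

78.5 MPa


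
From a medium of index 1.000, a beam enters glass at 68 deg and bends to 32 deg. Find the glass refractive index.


Apply Snell's law: n1 * sin(theta1) = n2 * sin(theta2)
  n2 = n1 * sin(theta1) / sin(theta2)
  sin(68) = 0.927184
  sin(32) = 0.529919
  n2 = 1.000 * 0.927184 / 0.529919 = 1.7497

1.7497


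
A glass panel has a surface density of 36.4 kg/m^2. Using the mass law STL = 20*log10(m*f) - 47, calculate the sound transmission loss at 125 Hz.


Mass law: STL = 20 * log10(m * f) - 47
  m * f = 36.4 * 125 = 4550
  log10(4550) = 3.65801
  STL = 20 * 3.65801 - 47 = 73.1602 - 47 = 26.2 dB

26.2 dB


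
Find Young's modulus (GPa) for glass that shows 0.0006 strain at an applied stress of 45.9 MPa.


Young's modulus: E = stress / strain
  E = 45.9 MPa / 0.0006 = 76500 MPa
Convert to GPa: 76500 / 1000 = 76.5 GPa

76.5 GPa


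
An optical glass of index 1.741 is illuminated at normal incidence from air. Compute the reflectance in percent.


Fresnel reflectance at normal incidence:
  R = ((n - 1)/(n + 1))^2
  (n - 1)/(n + 1) = (1.741 - 1)/(1.741 + 1) = 0.270339
  R = 0.270339^2 = 0.0730832
  R(%) = 0.0730832 * 100 = 7.308%

7.308%


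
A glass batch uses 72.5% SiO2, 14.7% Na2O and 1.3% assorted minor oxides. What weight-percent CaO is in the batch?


Pieces sum to 100%:
  CaO = 100 - (SiO2 + Na2O + others)
  CaO = 100 - (72.5 + 14.7 + 1.3) = 11.5%

11.5%


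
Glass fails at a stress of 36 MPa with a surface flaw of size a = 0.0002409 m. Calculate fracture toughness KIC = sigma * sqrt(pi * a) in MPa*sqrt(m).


Fracture toughness: KIC = sigma * sqrt(pi * a)
  pi * a = pi * 0.0002409 = 0.00075681
  sqrt(pi * a) = 0.02751
  KIC = 36 * 0.02751 = 0.99 MPa*sqrt(m)

0.99 MPa*sqrt(m)


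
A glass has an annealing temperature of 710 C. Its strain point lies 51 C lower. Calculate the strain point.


Strain point = annealing point - difference:
  T_strain = 710 - 51 = 659 C

659 C


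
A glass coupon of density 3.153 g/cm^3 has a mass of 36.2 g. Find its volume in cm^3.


Rearrange rho = m / V:
  V = m / rho
  V = 36.2 / 3.153 = 11.481 cm^3

11.481 cm^3


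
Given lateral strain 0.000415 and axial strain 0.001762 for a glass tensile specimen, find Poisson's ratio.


Poisson's ratio: nu = lateral strain / axial strain
  nu = 0.000415 / 0.001762 = 0.2355

0.2355


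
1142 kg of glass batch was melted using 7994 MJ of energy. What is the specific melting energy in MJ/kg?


Rearrange E = m * s for s:
  s = E / m
  s = 7994 / 1142 = 7.0 MJ/kg

7.0 MJ/kg


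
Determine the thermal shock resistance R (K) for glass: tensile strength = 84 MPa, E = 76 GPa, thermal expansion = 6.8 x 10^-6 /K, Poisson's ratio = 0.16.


Thermal shock resistance: R = sigma * (1 - nu) / (E * alpha)
  Numerator = 84 * (1 - 0.16) = 70.56
  Denominator = 76 * 1000 * (6.8 x 10^-6) = 0.5168
  R = 70.56 / 0.5168 = 136.5 K

136.5 K


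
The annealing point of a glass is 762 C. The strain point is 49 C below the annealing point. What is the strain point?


Strain point = annealing point - difference:
  T_strain = 762 - 49 = 713 C

713 C


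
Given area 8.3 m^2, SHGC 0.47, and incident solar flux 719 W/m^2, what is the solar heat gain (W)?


Solar heat gain: Q = Area * SHGC * Irradiance
  Q = 8.3 * 0.47 * 719 = 2804.8 W

2804.8 W


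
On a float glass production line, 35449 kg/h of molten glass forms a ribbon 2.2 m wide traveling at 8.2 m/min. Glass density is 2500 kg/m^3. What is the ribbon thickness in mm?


Ribbon cross-section from mass balance:
  Volume rate = throughput / density = 35449 / 2500 = 14.1796 m^3/h
  thickness = volume rate / (speed * 60 * width), i.e.
  thickness = throughput / (60 * speed * width * density) * 1000
  thickness = 35449 / (60 * 8.2 * 2.2 * 2500) * 1000 = 13.1 mm

13.1 mm


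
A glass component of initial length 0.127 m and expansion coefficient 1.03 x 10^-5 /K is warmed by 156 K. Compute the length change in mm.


Thermal expansion formula: dL = alpha * L0 * dT
  dL = (1.03 x 10^-5) * 0.127 * 156 = 0.00020406 m
Convert to mm: 0.00020406 * 1000 = 0.2041 mm

0.2041 mm


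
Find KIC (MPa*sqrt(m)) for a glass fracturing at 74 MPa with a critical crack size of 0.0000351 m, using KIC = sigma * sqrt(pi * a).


Fracture toughness: KIC = sigma * sqrt(pi * a)
  pi * a = pi * 0.0000351 = 0.00011027
  sqrt(pi * a) = 0.010501
  KIC = 74 * 0.010501 = 0.777 MPa*sqrt(m)

0.777 MPa*sqrt(m)


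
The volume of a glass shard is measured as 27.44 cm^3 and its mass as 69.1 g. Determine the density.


Use the definition of density:
  rho = mass / volume
  rho = 69.1 / 27.44 = 2.518 g/cm^3

2.518 g/cm^3


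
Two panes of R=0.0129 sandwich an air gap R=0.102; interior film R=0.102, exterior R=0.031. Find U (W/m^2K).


Total thermal resistance (series):
  R_total = R_in + R_glass + R_air + R_glass + R_out
  R_total = 0.102 + 0.0129 + 0.102 + 0.0129 + 0.031 = 0.2608 m^2K/W
U-value = 1 / R_total = 1 / 0.2608 = 3.834 W/m^2K

3.834 W/m^2K


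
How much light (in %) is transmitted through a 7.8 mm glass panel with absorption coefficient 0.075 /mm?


Beer-Lambert law: T = exp(-alpha * thickness)
  exponent = -0.075 * 7.8 = -0.585
  T = exp(-0.585) = 0.5571
  Percentage = 0.5571 * 100 = 55.71%

55.71%


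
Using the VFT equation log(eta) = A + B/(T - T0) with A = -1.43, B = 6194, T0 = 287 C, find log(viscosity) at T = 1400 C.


VFT equation: log(eta) = A + B / (T - T0)
  T - T0 = 1400 - 287 = 1113
  B / (T - T0) = 6194 / 1113 = 5.565
  log(eta) = -1.43 + 5.565 = 4.135

4.135


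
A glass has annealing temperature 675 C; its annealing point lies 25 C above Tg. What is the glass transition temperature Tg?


Rearrange T_anneal = Tg + offset for Tg:
  Tg = T_anneal - offset = 675 - 25 = 650 C

650 C


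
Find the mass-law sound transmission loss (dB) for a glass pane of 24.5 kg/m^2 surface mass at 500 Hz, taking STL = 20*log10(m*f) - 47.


Mass law: STL = 20 * log10(m * f) - 47
  m * f = 24.5 * 500 = 12250
  log10(12250) = 4.08814
  STL = 20 * 4.08814 - 47 = 81.7628 - 47 = 34.8 dB

34.8 dB


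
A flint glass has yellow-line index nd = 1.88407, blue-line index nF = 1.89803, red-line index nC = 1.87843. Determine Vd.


Abbe number formula: Vd = (nd - 1) / (nF - nC)
  nd - 1 = 1.88407 - 1 = 0.88407
  nF - nC = 1.89803 - 1.87843 = 0.0196
  Vd = 0.88407 / 0.0196 = 45.11

45.11


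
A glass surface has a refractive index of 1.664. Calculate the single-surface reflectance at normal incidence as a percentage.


Fresnel reflectance at normal incidence:
  R = ((n - 1)/(n + 1))^2
  (n - 1)/(n + 1) = (1.664 - 1)/(1.664 + 1) = 0.249249
  R = 0.249249^2 = 0.0621251
  R(%) = 0.0621251 * 100 = 6.213%

6.213%


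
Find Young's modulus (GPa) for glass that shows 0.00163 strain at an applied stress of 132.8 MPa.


Young's modulus: E = stress / strain
  E = 132.8 MPa / 0.00163 = 81472.39 MPa
Convert to GPa: 81472.39 / 1000 = 81.47 GPa

81.47 GPa


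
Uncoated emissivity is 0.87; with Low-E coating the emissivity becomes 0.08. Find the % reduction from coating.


Percentage reduction = (1 - coated/uncoated) * 100
  Ratio = 0.08 / 0.87 = 0.092
  Reduction = (1 - 0.092) * 100 = 90.8%

90.8%


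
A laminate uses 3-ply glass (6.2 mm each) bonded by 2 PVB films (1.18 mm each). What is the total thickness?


Total thickness = glass contribution + PVB contribution
  Glass: 3 * 6.2 = 18.6 mm
  PVB: 2 * 1.18 = 2.36 mm
  Total = 18.6 + 2.36 = 20.96 mm

20.96 mm


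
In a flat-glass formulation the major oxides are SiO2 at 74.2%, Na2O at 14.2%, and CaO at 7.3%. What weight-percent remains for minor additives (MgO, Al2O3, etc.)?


Sum the three major oxides:
  SiO2 + Na2O + CaO = 74.2 + 14.2 + 7.3 = 95.7%
Subtract from 100%:
  Others = 100 - 95.7 = 4.3%

4.3%


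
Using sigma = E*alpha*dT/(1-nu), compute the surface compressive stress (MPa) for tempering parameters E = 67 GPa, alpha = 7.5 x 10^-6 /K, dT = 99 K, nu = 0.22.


Tempering stress: sigma = E * alpha * dT / (1 - nu)
  E (MPa) = 67 * 1000 = 67000
  Numerator = 67000 * (7.5 x 10^-6) * 99 = 49.7475
  Denominator = 1 - 0.22 = 0.78
  sigma = 49.7475 / 0.78 = 63.8 MPa

63.8 MPa


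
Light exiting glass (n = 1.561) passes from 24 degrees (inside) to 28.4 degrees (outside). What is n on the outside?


Apply Snell's law: n1 * sin(theta1) = n2 * sin(theta2)
  n2 = n1 * sin(theta1) / sin(theta2)
  sin(24) = 0.406737
  sin(28.4) = 0.475624
  n2 = 1.561 * 0.406737 / 0.475624 = 1.3349

1.3349


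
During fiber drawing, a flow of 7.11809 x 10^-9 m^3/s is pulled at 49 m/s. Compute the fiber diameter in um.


Cross-sectional area from continuity:
  A = Q / v = 7.11809 x 10^-9 / 49 = 1.452671 x 10^-10 m^2
Diameter from circular cross-section:
  d = sqrt(4A / pi) * 10^6 (m -> um)
  d = sqrt(4 * 1.452671 x 10^-10 / pi) * 10^6 = 13.6 um

13.6 um


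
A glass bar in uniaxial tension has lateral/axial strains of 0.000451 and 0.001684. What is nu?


Poisson's ratio: nu = lateral strain / axial strain
  nu = 0.000451 / 0.001684 = 0.2678

0.2678


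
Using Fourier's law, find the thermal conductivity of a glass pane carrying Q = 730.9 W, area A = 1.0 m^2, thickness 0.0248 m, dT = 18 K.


Fourier's law rearranged: k = Q * t / (A * dT)
  Numerator = 730.9 * 0.0248 = 18.12632
  Denominator = 1.0 * 18 = 18.0
  k = 18.12632 / 18.0 = 1.007 W/mK

1.007 W/mK


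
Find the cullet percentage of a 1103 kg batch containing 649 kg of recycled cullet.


Cullet ratio = (cullet mass / total batch mass) * 100
  Ratio = 649 / 1103 * 100 = 58.84%

58.84%


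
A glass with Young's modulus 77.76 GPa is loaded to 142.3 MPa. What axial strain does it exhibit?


Rearrange E = sigma / epsilon:
  epsilon = sigma / E
  E (MPa) = 77.76 * 1000 = 77760
  epsilon = 142.3 / 77760 = 0.00183

0.00183


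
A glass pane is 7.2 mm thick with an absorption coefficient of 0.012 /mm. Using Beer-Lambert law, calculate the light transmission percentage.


Beer-Lambert law: T = exp(-alpha * thickness)
  exponent = -0.012 * 7.2 = -0.0864
  T = exp(-0.0864) = 0.9172
  Percentage = 0.9172 * 100 = 91.72%

91.72%


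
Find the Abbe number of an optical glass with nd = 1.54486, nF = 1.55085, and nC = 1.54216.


Abbe number formula: Vd = (nd - 1) / (nF - nC)
  nd - 1 = 1.54486 - 1 = 0.54486
  nF - nC = 1.55085 - 1.54216 = 0.00869
  Vd = 0.54486 / 0.00869 = 62.7

62.7


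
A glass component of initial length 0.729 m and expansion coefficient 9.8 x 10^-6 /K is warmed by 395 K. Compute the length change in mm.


Thermal expansion formula: dL = alpha * L0 * dT
  dL = (9.8 x 10^-6) * 0.729 * 395 = 0.00282196 m
Convert to mm: 0.00282196 * 1000 = 2.822 mm

2.822 mm


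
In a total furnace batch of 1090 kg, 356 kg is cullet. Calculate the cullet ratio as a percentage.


Cullet ratio = (cullet mass / total batch mass) * 100
  Ratio = 356 / 1090 * 100 = 32.66%

32.66%


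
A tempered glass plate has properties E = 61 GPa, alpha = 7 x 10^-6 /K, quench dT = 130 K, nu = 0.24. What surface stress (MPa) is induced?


Tempering stress: sigma = E * alpha * dT / (1 - nu)
  E (MPa) = 61 * 1000 = 61000
  Numerator = 61000 * (7 x 10^-6) * 130 = 55.51
  Denominator = 1 - 0.24 = 0.76
  sigma = 55.51 / 0.76 = 73.0 MPa

73.0 MPa


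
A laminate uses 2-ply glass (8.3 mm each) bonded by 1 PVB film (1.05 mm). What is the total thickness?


Total thickness = glass contribution + PVB contribution
  Glass: 2 * 8.3 = 16.6 mm
  PVB: 1 * 1.05 = 1.05 mm
  Total = 16.6 + 1.05 = 17.65 mm

17.65 mm


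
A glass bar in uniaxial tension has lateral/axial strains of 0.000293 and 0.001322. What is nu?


Poisson's ratio: nu = lateral strain / axial strain
  nu = 0.000293 / 0.001322 = 0.2216

0.2216


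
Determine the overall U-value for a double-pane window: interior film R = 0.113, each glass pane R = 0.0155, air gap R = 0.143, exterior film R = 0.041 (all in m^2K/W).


Total thermal resistance (series):
  R_total = R_in + R_glass + R_air + R_glass + R_out
  R_total = 0.113 + 0.0155 + 0.143 + 0.0155 + 0.041 = 0.328 m^2K/W
U-value = 1 / R_total = 1 / 0.328 = 3.049 W/m^2K

3.049 W/m^2K


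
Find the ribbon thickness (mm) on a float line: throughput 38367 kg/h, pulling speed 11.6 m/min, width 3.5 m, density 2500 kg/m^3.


Ribbon cross-section from mass balance:
  Volume rate = throughput / density = 38367 / 2500 = 15.3468 m^3/h
  thickness = volume rate / (speed * 60 * width), i.e.
  thickness = throughput / (60 * speed * width * density) * 1000
  thickness = 38367 / (60 * 11.6 * 3.5 * 2500) * 1000 = 6.3 mm

6.3 mm


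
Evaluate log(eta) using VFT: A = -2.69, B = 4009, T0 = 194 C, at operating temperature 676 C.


VFT equation: log(eta) = A + B / (T - T0)
  T - T0 = 676 - 194 = 482
  B / (T - T0) = 4009 / 482 = 8.317
  log(eta) = -2.69 + 8.317 = 5.627

5.627


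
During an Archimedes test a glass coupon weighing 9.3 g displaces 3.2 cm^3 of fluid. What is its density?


Use the definition of density:
  rho = mass / volume
  rho = 9.3 / 3.2 = 2.906 g/cm^3

2.906 g/cm^3


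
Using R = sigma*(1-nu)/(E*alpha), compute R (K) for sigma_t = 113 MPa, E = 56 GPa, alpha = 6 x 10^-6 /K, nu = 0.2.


Thermal shock resistance: R = sigma * (1 - nu) / (E * alpha)
  Numerator = 113 * (1 - 0.2) = 90.4
  Denominator = 56 * 1000 * (6 x 10^-6) = 0.336
  R = 90.4 / 0.336 = 269.0 K

269.0 K


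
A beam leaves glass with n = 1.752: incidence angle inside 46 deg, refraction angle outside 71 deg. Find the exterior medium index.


Apply Snell's law: n1 * sin(theta1) = n2 * sin(theta2)
  n2 = n1 * sin(theta1) / sin(theta2)
  sin(46) = 0.71934
  sin(71) = 0.945519
  n2 = 1.752 * 0.71934 / 0.945519 = 1.3329

1.3329


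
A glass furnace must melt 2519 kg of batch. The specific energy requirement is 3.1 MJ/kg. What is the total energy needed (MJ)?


Total energy = mass * specific energy
  E = 2519 * 3.1 = 7808.9 MJ

7808.9 MJ


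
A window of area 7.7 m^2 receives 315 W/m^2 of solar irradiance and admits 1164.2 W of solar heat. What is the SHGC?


Rearrange Q = Area * SHGC * Irradiance:
  SHGC = Q / (Area * Irradiance)
  SHGC = 1164.2 / (7.7 * 315) = 0.48

0.48


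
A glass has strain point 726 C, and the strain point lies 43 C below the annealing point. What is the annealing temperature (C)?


T_anneal = T_strain + gap:
  T_anneal = 726 + 43 = 769 C

769 C


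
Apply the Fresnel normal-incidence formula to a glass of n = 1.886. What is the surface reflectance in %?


Fresnel reflectance at normal incidence:
  R = ((n - 1)/(n + 1))^2
  (n - 1)/(n + 1) = (1.886 - 1)/(1.886 + 1) = 0.306999
  R = 0.306999^2 = 0.0942484
  R(%) = 0.0942484 * 100 = 9.425%

9.425%


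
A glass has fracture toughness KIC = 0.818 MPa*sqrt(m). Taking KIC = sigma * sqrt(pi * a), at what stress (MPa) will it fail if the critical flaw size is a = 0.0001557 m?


Rearrange KIC = sigma * sqrt(pi * a):
  sigma = KIC / sqrt(pi * a)
  sqrt(pi * 0.0001557) = 0.022117
  sigma = 0.818 / 0.022117 = 36.99 MPa

36.99 MPa


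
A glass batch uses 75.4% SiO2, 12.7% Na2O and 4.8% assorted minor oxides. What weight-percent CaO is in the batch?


Pieces sum to 100%:
  CaO = 100 - (SiO2 + Na2O + others)
  CaO = 100 - (75.4 + 12.7 + 4.8) = 7.1%

7.1%


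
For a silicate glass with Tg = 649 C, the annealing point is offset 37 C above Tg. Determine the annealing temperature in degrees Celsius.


The annealing temperature is Tg plus the offset:
  T_anneal = 649 + 37 = 686 C

686 C


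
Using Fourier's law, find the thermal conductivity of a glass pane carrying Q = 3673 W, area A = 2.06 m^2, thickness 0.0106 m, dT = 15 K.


Fourier's law rearranged: k = Q * t / (A * dT)
  Numerator = 3673 * 0.0106 = 38.9338
  Denominator = 2.06 * 15 = 30.9
  k = 38.9338 / 30.9 = 1.26 W/mK

1.26 W/mK


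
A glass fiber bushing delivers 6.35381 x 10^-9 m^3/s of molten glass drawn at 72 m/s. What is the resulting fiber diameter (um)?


Cross-sectional area from continuity:
  A = Q / v = 6.35381 x 10^-9 / 72 = 8.824736 x 10^-11 m^2
Diameter from circular cross-section:
  d = sqrt(4A / pi) * 10^6 (m -> um)
  d = sqrt(4 * 8.824736 x 10^-11 / pi) * 10^6 = 10.6 um

10.6 um


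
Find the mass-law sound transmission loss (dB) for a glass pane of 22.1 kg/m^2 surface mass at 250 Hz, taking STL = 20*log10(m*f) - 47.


Mass law: STL = 20 * log10(m * f) - 47
  m * f = 22.1 * 250 = 5525
  log10(5525) = 3.74233
  STL = 20 * 3.74233 - 47 = 74.8466 - 47 = 27.8 dB

27.8 dB


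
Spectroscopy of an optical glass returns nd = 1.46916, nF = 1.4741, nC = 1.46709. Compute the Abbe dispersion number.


Abbe number formula: Vd = (nd - 1) / (nF - nC)
  nd - 1 = 1.46916 - 1 = 0.46916
  nF - nC = 1.4741 - 1.46709 = 0.00701
  Vd = 0.46916 / 0.00701 = 66.93

66.93


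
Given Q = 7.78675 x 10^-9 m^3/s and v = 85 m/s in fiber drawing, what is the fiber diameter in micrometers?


Cross-sectional area from continuity:
  A = Q / v = 7.78675 x 10^-9 / 85 = 9.160882 x 10^-11 m^2
Diameter from circular cross-section:
  d = sqrt(4A / pi) * 10^6 (m -> um)
  d = sqrt(4 * 9.160882 x 10^-11 / pi) * 10^6 = 10.8 um

10.8 um


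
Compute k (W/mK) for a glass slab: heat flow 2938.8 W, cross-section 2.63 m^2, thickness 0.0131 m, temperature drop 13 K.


Fourier's law rearranged: k = Q * t / (A * dT)
  Numerator = 2938.8 * 0.0131 = 38.49828
  Denominator = 2.63 * 13 = 34.19
  k = 38.49828 / 34.19 = 1.126 W/mK

1.126 W/mK


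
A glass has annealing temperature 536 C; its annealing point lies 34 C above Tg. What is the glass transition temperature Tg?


Rearrange T_anneal = Tg + offset for Tg:
  Tg = T_anneal - offset = 536 - 34 = 502 C

502 C


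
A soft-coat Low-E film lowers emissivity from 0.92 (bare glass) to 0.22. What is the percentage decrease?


Percentage reduction = (1 - coated/uncoated) * 100
  Ratio = 0.22 / 0.92 = 0.2391
  Reduction = (1 - 0.2391) * 100 = 76.1%

76.1%


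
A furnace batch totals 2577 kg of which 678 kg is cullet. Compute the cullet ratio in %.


Cullet ratio = (cullet mass / total batch mass) * 100
  Ratio = 678 / 2577 * 100 = 26.31%

26.31%


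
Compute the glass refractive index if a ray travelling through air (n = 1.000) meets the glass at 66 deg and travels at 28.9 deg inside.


Apply Snell's law: n1 * sin(theta1) = n2 * sin(theta2)
  n2 = n1 * sin(theta1) / sin(theta2)
  sin(66) = 0.913545
  sin(28.9) = 0.483282
  n2 = 1.000 * 0.913545 / 0.483282 = 1.8903

1.8903


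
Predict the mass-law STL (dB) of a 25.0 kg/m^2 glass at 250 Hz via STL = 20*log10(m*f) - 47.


Mass law: STL = 20 * log10(m * f) - 47
  m * f = 25.0 * 250 = 6250
  log10(6250) = 3.79588
  STL = 20 * 3.79588 - 47 = 75.9176 - 47 = 28.9 dB

28.9 dB


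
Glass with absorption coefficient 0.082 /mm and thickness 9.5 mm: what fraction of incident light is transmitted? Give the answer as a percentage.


Beer-Lambert law: T = exp(-alpha * thickness)
  exponent = -0.082 * 9.5 = -0.779
  T = exp(-0.779) = 0.4589
  Percentage = 0.4589 * 100 = 45.89%

45.89%


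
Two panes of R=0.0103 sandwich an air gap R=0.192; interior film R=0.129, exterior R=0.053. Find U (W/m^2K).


Total thermal resistance (series):
  R_total = R_in + R_glass + R_air + R_glass + R_out
  R_total = 0.129 + 0.0103 + 0.192 + 0.0103 + 0.053 = 0.3946 m^2K/W
U-value = 1 / R_total = 1 / 0.3946 = 2.534 W/m^2K

2.534 W/m^2K


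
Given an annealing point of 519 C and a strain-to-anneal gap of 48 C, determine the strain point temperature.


Strain point = annealing point - difference:
  T_strain = 519 - 48 = 471 C

471 C


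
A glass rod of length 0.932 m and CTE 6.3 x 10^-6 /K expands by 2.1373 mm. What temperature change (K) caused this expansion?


Rearrange dL = alpha * L0 * dT for dT:
  dT = dL / (alpha * L0)
  dL (m) = 2.1373 / 1000 = 0.0021373
  dT = 0.0021373 / ((6.3 x 10^-6) * 0.932) = 364.0 K

364.0 K


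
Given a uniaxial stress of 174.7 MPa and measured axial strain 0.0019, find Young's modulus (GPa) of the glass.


Young's modulus: E = stress / strain
  E = 174.7 MPa / 0.0019 = 91947.37 MPa
Convert to GPa: 91947.37 / 1000 = 91.95 GPa

91.95 GPa


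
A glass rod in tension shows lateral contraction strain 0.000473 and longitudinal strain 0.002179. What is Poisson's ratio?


Poisson's ratio: nu = lateral strain / axial strain
  nu = 0.000473 / 0.002179 = 0.2171

0.2171


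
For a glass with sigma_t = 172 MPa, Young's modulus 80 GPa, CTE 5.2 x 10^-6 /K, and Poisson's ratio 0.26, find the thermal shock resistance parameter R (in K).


Thermal shock resistance: R = sigma * (1 - nu) / (E * alpha)
  Numerator = 172 * (1 - 0.26) = 127.28
  Denominator = 80 * 1000 * (5.2 x 10^-6) = 0.416
  R = 127.28 / 0.416 = 306.0 K

306.0 K


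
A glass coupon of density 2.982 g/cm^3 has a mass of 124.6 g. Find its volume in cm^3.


Rearrange rho = m / V:
  V = m / rho
  V = 124.6 / 2.982 = 41.784 cm^3

41.784 cm^3


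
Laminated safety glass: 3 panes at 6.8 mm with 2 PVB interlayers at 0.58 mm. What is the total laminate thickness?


Total thickness = glass contribution + PVB contribution
  Glass: 3 * 6.8 = 20.4 mm
  PVB: 2 * 0.58 = 1.16 mm
  Total = 20.4 + 1.16 = 21.56 mm

21.56 mm


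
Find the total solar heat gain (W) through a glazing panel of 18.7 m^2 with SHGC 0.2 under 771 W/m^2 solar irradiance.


Solar heat gain: Q = Area * SHGC * Irradiance
  Q = 18.7 * 0.2 * 771 = 2883.5 W

2883.5 W


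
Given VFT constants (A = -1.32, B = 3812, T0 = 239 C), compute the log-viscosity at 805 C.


VFT equation: log(eta) = A + B / (T - T0)
  T - T0 = 805 - 239 = 566
  B / (T - T0) = 3812 / 566 = 6.735
  log(eta) = -1.32 + 6.735 = 5.415

5.415


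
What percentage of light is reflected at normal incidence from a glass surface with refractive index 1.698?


Fresnel reflectance at normal incidence:
  R = ((n - 1)/(n + 1))^2
  (n - 1)/(n + 1) = (1.698 - 1)/(1.698 + 1) = 0.25871
  R = 0.25871^2 = 0.0669309
  R(%) = 0.0669309 * 100 = 6.693%

6.693%


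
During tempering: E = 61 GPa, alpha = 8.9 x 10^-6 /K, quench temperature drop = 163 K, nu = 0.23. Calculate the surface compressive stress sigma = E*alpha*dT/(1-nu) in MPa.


Tempering stress: sigma = E * alpha * dT / (1 - nu)
  E (MPa) = 61 * 1000 = 61000
  Numerator = 61000 * (8.9 x 10^-6) * 163 = 88.4927
  Denominator = 1 - 0.23 = 0.77
  sigma = 88.4927 / 0.77 = 114.9 MPa

114.9 MPa


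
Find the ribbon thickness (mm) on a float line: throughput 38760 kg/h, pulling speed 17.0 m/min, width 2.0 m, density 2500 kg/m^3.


Ribbon cross-section from mass balance:
  Volume rate = throughput / density = 38760 / 2500 = 15.504 m^3/h
  thickness = volume rate / (speed * 60 * width), i.e.
  thickness = throughput / (60 * speed * width * density) * 1000
  thickness = 38760 / (60 * 17.0 * 2.0 * 2500) * 1000 = 7.6 mm

7.6 mm


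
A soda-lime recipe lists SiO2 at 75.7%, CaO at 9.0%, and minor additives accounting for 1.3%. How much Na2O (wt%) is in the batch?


Pieces sum to 100%:
  Na2O = 100 - (SiO2 + CaO + others)
  Na2O = 100 - (75.7 + 9.0 + 1.3) = 14.0%

14.0%


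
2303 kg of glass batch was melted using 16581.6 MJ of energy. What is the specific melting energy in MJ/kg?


Rearrange E = m * s for s:
  s = E / m
  s = 16581.6 / 2303 = 7.2 MJ/kg

7.2 MJ/kg


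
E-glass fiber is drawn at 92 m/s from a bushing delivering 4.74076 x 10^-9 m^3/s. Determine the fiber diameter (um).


Cross-sectional area from continuity:
  A = Q / v = 4.74076 x 10^-9 / 92 = 5.153 x 10^-11 m^2
Diameter from circular cross-section:
  d = sqrt(4A / pi) * 10^6 (m -> um)
  d = sqrt(4 * 5.153 x 10^-11 / pi) * 10^6 = 8.1 um

8.1 um


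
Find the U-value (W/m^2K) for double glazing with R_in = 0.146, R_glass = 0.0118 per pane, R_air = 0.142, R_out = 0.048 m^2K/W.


Total thermal resistance (series):
  R_total = R_in + R_glass + R_air + R_glass + R_out
  R_total = 0.146 + 0.0118 + 0.142 + 0.0118 + 0.048 = 0.3596 m^2K/W
U-value = 1 / R_total = 1 / 0.3596 = 2.781 W/m^2K

2.781 W/m^2K


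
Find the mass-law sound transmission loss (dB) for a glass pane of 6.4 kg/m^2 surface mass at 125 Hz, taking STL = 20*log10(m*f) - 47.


Mass law: STL = 20 * log10(m * f) - 47
  m * f = 6.4 * 125 = 800
  log10(800) = 2.90309
  STL = 20 * 2.90309 - 47 = 58.0618 - 47 = 11.1 dB

11.1 dB


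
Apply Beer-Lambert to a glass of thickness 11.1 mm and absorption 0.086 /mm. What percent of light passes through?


Beer-Lambert law: T = exp(-alpha * thickness)
  exponent = -0.086 * 11.1 = -0.9546
  T = exp(-0.9546) = 0.385
  Percentage = 0.385 * 100 = 38.5%

38.5%


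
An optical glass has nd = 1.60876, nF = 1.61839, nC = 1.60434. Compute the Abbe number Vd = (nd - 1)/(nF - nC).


Abbe number formula: Vd = (nd - 1) / (nF - nC)
  nd - 1 = 1.60876 - 1 = 0.60876
  nF - nC = 1.61839 - 1.60434 = 0.01405
  Vd = 0.60876 / 0.01405 = 43.33

43.33


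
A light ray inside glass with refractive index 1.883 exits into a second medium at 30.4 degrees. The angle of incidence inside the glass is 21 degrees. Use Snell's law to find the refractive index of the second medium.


Apply Snell's law: n1 * sin(theta1) = n2 * sin(theta2)
  n2 = n1 * sin(theta1) / sin(theta2)
  sin(21) = 0.358368
  sin(30.4) = 0.506034
  n2 = 1.883 * 0.358368 / 0.506034 = 1.3335

1.3335


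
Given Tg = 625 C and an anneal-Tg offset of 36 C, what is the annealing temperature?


The annealing temperature is Tg plus the offset:
  T_anneal = 625 + 36 = 661 C

661 C


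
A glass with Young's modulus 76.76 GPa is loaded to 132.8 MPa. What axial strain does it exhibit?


Rearrange E = sigma / epsilon:
  epsilon = sigma / E
  E (MPa) = 76.76 * 1000 = 76760
  epsilon = 132.8 / 76760 = 0.00173

0.00173


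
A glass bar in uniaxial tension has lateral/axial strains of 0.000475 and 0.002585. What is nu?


Poisson's ratio: nu = lateral strain / axial strain
  nu = 0.000475 / 0.002585 = 0.1838

0.1838


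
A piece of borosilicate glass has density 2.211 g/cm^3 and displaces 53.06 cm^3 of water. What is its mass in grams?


Rearrange rho = m / V:
  m = rho * V
  m = 2.211 * 53.06 = 117.316 g

117.316 g


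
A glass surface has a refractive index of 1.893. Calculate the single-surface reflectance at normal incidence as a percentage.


Fresnel reflectance at normal incidence:
  R = ((n - 1)/(n + 1))^2
  (n - 1)/(n + 1) = (1.893 - 1)/(1.893 + 1) = 0.308676
  R = 0.308676^2 = 0.0952809
  R(%) = 0.0952809 * 100 = 9.528%

9.528%


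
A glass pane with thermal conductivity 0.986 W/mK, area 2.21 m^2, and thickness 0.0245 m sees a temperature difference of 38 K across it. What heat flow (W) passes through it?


Fourier's law: Q = k * A * dT / t
  Q = 0.986 * 2.21 * 38 / 0.0245
  Q = 82.80428 / 0.0245 = 3379.8 W

3379.8 W


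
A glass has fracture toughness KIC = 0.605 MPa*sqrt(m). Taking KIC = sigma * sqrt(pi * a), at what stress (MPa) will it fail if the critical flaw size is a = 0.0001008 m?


Rearrange KIC = sigma * sqrt(pi * a):
  sigma = KIC / sqrt(pi * a)
  sqrt(pi * 0.0001008) = 0.017795
  sigma = 0.605 / 0.017795 = 34.0 MPa

34.0 MPa


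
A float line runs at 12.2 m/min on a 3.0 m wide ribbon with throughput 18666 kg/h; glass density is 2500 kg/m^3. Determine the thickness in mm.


Ribbon cross-section from mass balance:
  Volume rate = throughput / density = 18666 / 2500 = 7.4664 m^3/h
  thickness = volume rate / (speed * 60 * width), i.e.
  thickness = throughput / (60 * speed * width * density) * 1000
  thickness = 18666 / (60 * 12.2 * 3.0 * 2500) * 1000 = 3.4 mm

3.4 mm


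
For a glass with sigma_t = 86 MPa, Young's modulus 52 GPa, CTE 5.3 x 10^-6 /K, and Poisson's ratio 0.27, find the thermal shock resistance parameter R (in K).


Thermal shock resistance: R = sigma * (1 - nu) / (E * alpha)
  Numerator = 86 * (1 - 0.27) = 62.78
  Denominator = 52 * 1000 * (5.3 x 10^-6) = 0.2756
  R = 62.78 / 0.2756 = 227.8 K

227.8 K


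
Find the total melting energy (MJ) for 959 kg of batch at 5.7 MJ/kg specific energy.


Total energy = mass * specific energy
  E = 959 * 5.7 = 5466.3 MJ

5466.3 MJ


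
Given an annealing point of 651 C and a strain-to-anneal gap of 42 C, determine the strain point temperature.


Strain point = annealing point - difference:
  T_strain = 651 - 42 = 609 C

609 C


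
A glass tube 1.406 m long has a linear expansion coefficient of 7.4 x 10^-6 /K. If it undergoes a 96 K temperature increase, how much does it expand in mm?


Thermal expansion formula: dL = alpha * L0 * dT
  dL = (7.4 x 10^-6) * 1.406 * 96 = 0.00099882 m
Convert to mm: 0.00099882 * 1000 = 0.9988 mm

0.9988 mm


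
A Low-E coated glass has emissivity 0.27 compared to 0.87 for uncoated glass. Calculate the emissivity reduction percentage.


Percentage reduction = (1 - coated/uncoated) * 100
  Ratio = 0.27 / 0.87 = 0.3103
  Reduction = (1 - 0.3103) * 100 = 69.0%

69.0%


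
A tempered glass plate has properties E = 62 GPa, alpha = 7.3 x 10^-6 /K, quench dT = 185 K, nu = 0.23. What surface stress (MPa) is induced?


Tempering stress: sigma = E * alpha * dT / (1 - nu)
  E (MPa) = 62 * 1000 = 62000
  Numerator = 62000 * (7.3 x 10^-6) * 185 = 83.731
  Denominator = 1 - 0.23 = 0.77
  sigma = 83.731 / 0.77 = 108.7 MPa

108.7 MPa


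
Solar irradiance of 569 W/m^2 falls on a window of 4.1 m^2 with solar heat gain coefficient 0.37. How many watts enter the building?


Solar heat gain: Q = Area * SHGC * Irradiance
  Q = 4.1 * 0.37 * 569 = 863.2 W

863.2 W


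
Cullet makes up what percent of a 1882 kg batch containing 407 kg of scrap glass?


Cullet ratio = (cullet mass / total batch mass) * 100
  Ratio = 407 / 1882 * 100 = 21.63%

21.63%


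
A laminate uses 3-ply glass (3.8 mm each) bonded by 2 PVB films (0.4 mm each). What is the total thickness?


Total thickness = glass contribution + PVB contribution
  Glass: 3 * 3.8 = 11.4 mm
  PVB: 2 * 0.4 = 0.8 mm
  Total = 11.4 + 0.8 = 12.2 mm

12.2 mm


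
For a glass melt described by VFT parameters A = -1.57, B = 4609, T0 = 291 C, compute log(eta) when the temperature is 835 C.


VFT equation: log(eta) = A + B / (T - T0)
  T - T0 = 835 - 291 = 544
  B / (T - T0) = 4609 / 544 = 8.472
  log(eta) = -1.57 + 8.472 = 6.902

6.902


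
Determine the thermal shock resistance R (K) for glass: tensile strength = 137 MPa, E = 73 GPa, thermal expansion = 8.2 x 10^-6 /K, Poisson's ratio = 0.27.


Thermal shock resistance: R = sigma * (1 - nu) / (E * alpha)
  Numerator = 137 * (1 - 0.27) = 100.01
  Denominator = 73 * 1000 * (8.2 x 10^-6) = 0.5986
  R = 100.01 / 0.5986 = 167.1 K

167.1 K


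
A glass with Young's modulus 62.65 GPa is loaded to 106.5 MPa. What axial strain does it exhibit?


Rearrange E = sigma / epsilon:
  epsilon = sigma / E
  E (MPa) = 62.65 * 1000 = 62650
  epsilon = 106.5 / 62650 = 0.0017

0.0017


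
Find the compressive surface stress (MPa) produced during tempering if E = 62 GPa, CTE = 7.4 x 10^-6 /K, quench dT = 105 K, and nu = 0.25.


Tempering stress: sigma = E * alpha * dT / (1 - nu)
  E (MPa) = 62 * 1000 = 62000
  Numerator = 62000 * (7.4 x 10^-6) * 105 = 48.174
  Denominator = 1 - 0.25 = 0.75
  sigma = 48.174 / 0.75 = 64.2 MPa

64.2 MPa


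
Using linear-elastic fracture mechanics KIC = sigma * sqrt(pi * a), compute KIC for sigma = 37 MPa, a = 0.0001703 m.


Fracture toughness: KIC = sigma * sqrt(pi * a)
  pi * a = pi * 0.0001703 = 0.000535013
  sqrt(pi * a) = 0.02313
  KIC = 37 * 0.02313 = 0.856 MPa*sqrt(m)

0.856 MPa*sqrt(m)


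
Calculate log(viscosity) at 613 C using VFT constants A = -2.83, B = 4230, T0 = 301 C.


VFT equation: log(eta) = A + B / (T - T0)
  T - T0 = 613 - 301 = 312
  B / (T - T0) = 4230 / 312 = 13.558
  log(eta) = -2.83 + 13.558 = 10.728

10.728


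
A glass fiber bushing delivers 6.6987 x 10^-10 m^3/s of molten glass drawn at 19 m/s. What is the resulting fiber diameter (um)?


Cross-sectional area from continuity:
  A = Q / v = 6.6987 x 10^-10 / 19 = 3.525632 x 10^-11 m^2
Diameter from circular cross-section:
  d = sqrt(4A / pi) * 10^6 (m -> um)
  d = sqrt(4 * 3.525632 x 10^-11 / pi) * 10^6 = 6.7 um

6.7 um


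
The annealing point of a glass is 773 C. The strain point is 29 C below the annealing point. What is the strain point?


Strain point = annealing point - difference:
  T_strain = 773 - 29 = 744 C

744 C


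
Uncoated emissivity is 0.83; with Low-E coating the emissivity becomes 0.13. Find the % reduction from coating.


Percentage reduction = (1 - coated/uncoated) * 100
  Ratio = 0.13 / 0.83 = 0.1566
  Reduction = (1 - 0.1566) * 100 = 84.3%

84.3%


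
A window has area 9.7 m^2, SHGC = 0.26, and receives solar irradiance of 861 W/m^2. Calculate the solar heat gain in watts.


Solar heat gain: Q = Area * SHGC * Irradiance
  Q = 9.7 * 0.26 * 861 = 2171.4 W

2171.4 W


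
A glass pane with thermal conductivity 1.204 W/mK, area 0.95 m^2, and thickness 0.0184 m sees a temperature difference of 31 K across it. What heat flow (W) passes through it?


Fourier's law: Q = k * A * dT / t
  Q = 1.204 * 0.95 * 31 / 0.0184
  Q = 35.4578 / 0.0184 = 1927.1 W

1927.1 W


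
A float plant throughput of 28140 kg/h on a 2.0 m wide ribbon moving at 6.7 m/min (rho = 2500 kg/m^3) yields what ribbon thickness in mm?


Ribbon cross-section from mass balance:
  Volume rate = throughput / density = 28140 / 2500 = 11.256 m^3/h
  thickness = volume rate / (speed * 60 * width), i.e.
  thickness = throughput / (60 * speed * width * density) * 1000
  thickness = 28140 / (60 * 6.7 * 2.0 * 2500) * 1000 = 14.0 mm

14.0 mm


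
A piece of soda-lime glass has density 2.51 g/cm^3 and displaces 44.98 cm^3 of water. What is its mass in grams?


Rearrange rho = m / V:
  m = rho * V
  m = 2.51 * 44.98 = 112.9 g

112.9 g


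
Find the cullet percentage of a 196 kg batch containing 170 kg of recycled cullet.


Cullet ratio = (cullet mass / total batch mass) * 100
  Ratio = 170 / 196 * 100 = 86.73%

86.73%
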